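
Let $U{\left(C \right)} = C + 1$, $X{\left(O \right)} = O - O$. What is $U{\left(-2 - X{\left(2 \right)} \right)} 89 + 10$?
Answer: $-79$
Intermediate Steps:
$X{\left(O \right)} = 0$
$U{\left(C \right)} = 1 + C$
$U{\left(-2 - X{\left(2 \right)} \right)} 89 + 10 = \left(1 - 2\right) 89 + 10 = \left(-1\right) 89 + 10 = -89 + 10 = -79$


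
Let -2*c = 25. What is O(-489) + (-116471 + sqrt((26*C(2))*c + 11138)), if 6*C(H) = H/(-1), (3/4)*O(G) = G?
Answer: -117123 + sqrt(101217)/3 ≈ -1.1702e+5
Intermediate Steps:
O(G) = 4*G/3
c = -25/2 (c = -1/2*25 = -25/2 ≈ -12.500)
C(H) = -H/6 (C(H) = (H/(-1))/6 = (H*(-1))/6 = (-H)/6 = -H/6)
O(-489) + (-116471 + sqrt((26*C(2))*c + 11138)) = (4/3)*(-489) + (-116471 + sqrt((26*(-1/6*2))*(-25/2) + 11138)) = -652 + (-116471 + sqrt((26*(-1/3))*(-25/2) + 11138)) = -652 + (-116471 + sqrt(-26/3*(-25/2) + 11138)) = -652 + (-116471 + sqrt(325/3 + 11138)) = -652 + (-116471 + sqrt(33739/3)) = -652 + (-116471 + sqrt(101217)/3) = -117123 + sqrt(101217)/3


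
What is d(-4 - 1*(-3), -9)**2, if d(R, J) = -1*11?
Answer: 121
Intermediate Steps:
d(R, J) = -11
d(-4 - 1*(-3), -9)**2 = (-11)**2 = 121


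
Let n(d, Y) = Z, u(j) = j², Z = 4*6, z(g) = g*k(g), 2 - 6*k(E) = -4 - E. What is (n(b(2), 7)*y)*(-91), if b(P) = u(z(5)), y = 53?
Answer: -115752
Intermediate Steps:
k(E) = 1 + E/6 (k(E) = ⅓ - (-4 - E)/6 = ⅓ + (⅔ + E/6) = 1 + E/6)
z(g) = g*(1 + g/6)
Z = 24
b(P) = 3025/36 (b(P) = ((⅙)*5*(6 + 5))² = ((⅙)*5*11)² = (55/6)² = 3025/36)
n(d, Y) = 24
(n(b(2), 7)*y)*(-91) = (24*53)*(-91) = 1272*(-91) = -115752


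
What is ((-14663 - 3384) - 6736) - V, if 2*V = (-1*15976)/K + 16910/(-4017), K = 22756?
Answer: -566302663835/22852713 ≈ -24781.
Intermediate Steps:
V = -56122444/22852713 (V = (-1*15976/22756 + 16910/(-4017))/2 = (-15976*1/22756 + 16910*(-1/4017))/2 = (-3994/5689 - 16910/4017)/2 = (1/2)*(-112244888/22852713) = -56122444/22852713 ≈ -2.4558)
((-14663 - 3384) - 6736) - V = ((-14663 - 3384) - 6736) - 1*(-56122444/22852713) = (-18047 - 6736) + 56122444/22852713 = -24783 + 56122444/22852713 = -566302663835/22852713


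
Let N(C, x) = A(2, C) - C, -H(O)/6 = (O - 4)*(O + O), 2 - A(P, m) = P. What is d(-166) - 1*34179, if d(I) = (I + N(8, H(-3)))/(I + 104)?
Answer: -1059462/31 ≈ -34176.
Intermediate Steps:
A(P, m) = 2 - P
H(O) = -12*O*(-4 + O) (H(O) = -6*(O - 4)*(O + O) = -6*(-4 + O)*2*O = -12*O*(-4 + O))
N(C, x) = -C (N(C, x) = (2 - 1*2) - C = (2 - 2) - C = 0 - C = -C)
d(I) = (-8 + I)/(104 + I) (d(I) = (I - 1*8)/(I + 104) = (I - 8)/(104 + I) = (-8 + I)/(104 + I))
d(-166) - 1*34179 = (-8 - 166)/(104 - 166) - 1*34179 = -174/(-62) - 34179 = -1/62*(-174) - 34179 = 87/31 - 34179 = -1059462/31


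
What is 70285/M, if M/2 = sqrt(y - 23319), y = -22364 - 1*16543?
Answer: -70285*I*sqrt(6914)/41484 ≈ -140.88*I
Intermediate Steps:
y = -38907 (y = -22364 - 16543 = -38907)
M = 6*I*sqrt(6914) (M = 2*sqrt(-38907 - 23319) = 2*sqrt(-62226) = 2*(3*I*sqrt(6914)) = 6*I*sqrt(6914) ≈ 498.9*I)
70285/M = 70285/((6*I*sqrt(6914))) = 70285*(-I*sqrt(6914)/41484) = -70285*I*sqrt(6914)/41484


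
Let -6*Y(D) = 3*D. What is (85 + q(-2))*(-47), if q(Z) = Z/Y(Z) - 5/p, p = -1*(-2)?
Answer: -7567/2 ≈ -3783.5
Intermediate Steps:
Y(D) = -D/2
p = 2
q(Z) = -9/2 (q(Z) = Z/((-Z/2)) - 5/2 = Z*(-2/Z) - 5*½ = -2 - 5/2 = -9/2)
(85 + q(-2))*(-47) = (85 - 9/2)*(-47) = (161/2)*(-47) = -7567/2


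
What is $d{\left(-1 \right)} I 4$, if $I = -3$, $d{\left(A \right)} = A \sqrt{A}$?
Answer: $12 i \approx 12.0 i$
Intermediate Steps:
$d{\left(A \right)} = A^{\frac{3}{2}}$
$d{\left(-1 \right)} I 4 = \left(-1\right)^{\frac{3}{2}} \left(-3\right) 4 = - i \left(-3\right) 4 = 3 i 4 = 12 i$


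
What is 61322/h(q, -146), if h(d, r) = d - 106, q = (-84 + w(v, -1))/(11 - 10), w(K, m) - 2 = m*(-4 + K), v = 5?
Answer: -61322/189 ≈ -324.46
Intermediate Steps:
w(K, m) = 2 + m*(-4 + K)
q = -83 (q = (-84 + (2 - 4*(-1) + 5*(-1)))/(11 - 10) = (-84 + (2 + 4 - 5))/1 = (-84 + 1)*1 = -83*1 = -83)
h(d, r) = -106 + d
61322/h(q, -146) = 61322/(-106 - 83) = 61322/(-189) = 61322*(-1/189) = -61322/189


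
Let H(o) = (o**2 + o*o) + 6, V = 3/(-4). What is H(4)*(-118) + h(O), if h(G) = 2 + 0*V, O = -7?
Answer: -4482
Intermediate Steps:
V = -3/4 (V = 3*(-1/4) = -3/4 ≈ -0.75000)
h(G) = 2 (h(G) = 2 + 0*(-3/4) = 2 + 0 = 2)
H(o) = 6 + 2*o**2 (H(o) = (o**2 + o**2) + 6 = 2*o**2 + 6 = 6 + 2*o**2)
H(4)*(-118) + h(O) = (6 + 2*4**2)*(-118) + 2 = (6 + 2*16)*(-118) + 2 = (6 + 32)*(-118) + 2 = 38*(-118) + 2 = -4484 + 2 = -4482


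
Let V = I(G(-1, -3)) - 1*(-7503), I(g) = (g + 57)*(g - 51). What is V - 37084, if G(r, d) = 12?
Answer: -32272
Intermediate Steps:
I(g) = (-51 + g)*(57 + g) (I(g) = (57 + g)*(-51 + g) = (-51 + g)*(57 + g))
V = 4812 (V = (-2907 + 12² + 6*12) - 1*(-7503) = (-2907 + 144 + 72) + 7503 = -2691 + 7503 = 4812)
V - 37084 = 4812 - 37084 = -32272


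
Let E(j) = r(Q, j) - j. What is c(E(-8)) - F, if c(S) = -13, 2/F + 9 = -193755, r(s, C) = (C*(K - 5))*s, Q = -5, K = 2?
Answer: -1259465/96882 ≈ -13.000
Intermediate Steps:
r(s, C) = -3*C*s (r(s, C) = (C*(2 - 5))*s = (C*(-3))*s = (-3*C)*s = -3*C*s)
F = -1/96882 (F = 2/(-9 - 193755) = 2/(-193764) = 2*(-1/193764) = -1/96882 ≈ -1.0322e-5)
E(j) = 14*j (E(j) = -3*j*(-5) - j = 15*j - j = 14*j)
c(E(-8)) - F = -13 - 1*(-1/96882) = -13 + 1/96882 = -1259465/96882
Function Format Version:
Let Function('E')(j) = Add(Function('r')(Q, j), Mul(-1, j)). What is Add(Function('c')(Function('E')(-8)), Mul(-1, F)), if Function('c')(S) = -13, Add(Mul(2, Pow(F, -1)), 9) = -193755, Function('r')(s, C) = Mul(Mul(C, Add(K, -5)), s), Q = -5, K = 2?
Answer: Rational(-1259465, 96882) ≈ -13.000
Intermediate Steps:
Function('r')(s, C) = Mul(-3, C, s) (Function('r')(s, C) = Mul(Mul(C, Add(2, -5)), s) = Mul(Mul(C, -3), s) = Mul(Mul(-3, C), s) = Mul(-3, C, s))
F = Rational(-1, 96882) (F = Mul(2, Pow(Add(-9, -193755), -1)) = Mul(2, Pow(-193764, -1)) = Mul(2, Rational(-1, 193764)) = Rational(-1, 96882) ≈ -1.0322e-5)
Function('E')(j) = Mul(14, j) (Function('E')(j) = Add(Mul(-3, j, -5), Mul(-1, j)) = Add(Mul(15, j), Mul(-1, j)) = Mul(14, j))
Add(Function('c')(Function('E')(-8)), Mul(-1, F)) = Add(-13, Mul(-1, Rational(-1, 96882))) = Add(-13, Rational(1, 96882)) = Rational(-1259465, 96882)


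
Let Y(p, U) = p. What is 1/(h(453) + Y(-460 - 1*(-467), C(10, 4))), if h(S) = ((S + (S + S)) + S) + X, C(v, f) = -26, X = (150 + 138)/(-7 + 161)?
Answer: 77/140207 ≈ 0.00054919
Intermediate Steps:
X = 144/77 (X = 288/154 = 288*(1/154) = 144/77 ≈ 1.8701)
h(S) = 144/77 + 4*S (h(S) = ((S + (S + S)) + S) + 144/77 = ((S + 2*S) + S) + 144/77 = (3*S + S) + 144/77 = 4*S + 144/77 = 144/77 + 4*S)
1/(h(453) + Y(-460 - 1*(-467), C(10, 4))) = 1/((144/77 + 4*453) + (-460 - 1*(-467))) = 1/((144/77 + 1812) + (-460 + 467)) = 1/(139668/77 + 7) = 1/(140207/77) = 77/140207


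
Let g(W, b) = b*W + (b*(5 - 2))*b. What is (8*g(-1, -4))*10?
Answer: 4160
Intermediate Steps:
g(W, b) = 3*b² + W*b (g(W, b) = W*b + (b*3)*b = W*b + (3*b)*b = W*b + 3*b² = 3*b² + W*b)
(8*g(-1, -4))*10 = (8*(-4*(-1 + 3*(-4))))*10 = (8*(-4*(-1 - 12)))*10 = (8*(-4*(-13)))*10 = (8*52)*10 = 416*10 = 4160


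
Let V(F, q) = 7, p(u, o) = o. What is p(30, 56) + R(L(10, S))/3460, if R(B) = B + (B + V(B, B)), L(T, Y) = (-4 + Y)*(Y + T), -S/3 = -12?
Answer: 196711/3460 ≈ 56.853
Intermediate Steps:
S = 36 (S = -3*(-12) = 36)
L(T, Y) = (-4 + Y)*(T + Y)
R(B) = 7 + 2*B (R(B) = B + (B + 7) = B + (7 + B) = 7 + 2*B)
p(30, 56) + R(L(10, S))/3460 = 56 + (7 + 2*(36**2 - 4*10 - 4*36 + 10*36))/3460 = 56 + (7 + 2*(1296 - 40 - 144 + 360))*(1/3460) = 56 + (7 + 2*1472)*(1/3460) = 56 + (7 + 2944)*(1/3460) = 56 + 2951*(1/3460) = 56 + 2951/3460 = 196711/3460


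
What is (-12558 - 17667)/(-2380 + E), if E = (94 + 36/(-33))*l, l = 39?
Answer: -332475/13678 ≈ -24.307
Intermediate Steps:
E = 39858/11 (E = (94 + 36/(-33))*39 = (94 + 36*(-1/33))*39 = (94 - 12/11)*39 = (1022/11)*39 = 39858/11 ≈ 3623.5)
(-12558 - 17667)/(-2380 + E) = (-12558 - 17667)/(-2380 + 39858/11) = -30225/13678/11 = -30225*11/13678 = -332475/13678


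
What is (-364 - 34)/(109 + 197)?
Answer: -199/153 ≈ -1.3007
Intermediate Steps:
(-364 - 34)/(109 + 197) = -398/306 = -398*1/306 = -199/153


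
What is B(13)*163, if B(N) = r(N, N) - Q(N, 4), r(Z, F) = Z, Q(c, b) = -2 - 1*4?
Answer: 3097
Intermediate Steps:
Q(c, b) = -6 (Q(c, b) = -2 - 4 = -6)
B(N) = 6 + N (B(N) = N - 1*(-6) = N + 6 = 6 + N)
B(13)*163 = (6 + 13)*163 = 19*163 = 3097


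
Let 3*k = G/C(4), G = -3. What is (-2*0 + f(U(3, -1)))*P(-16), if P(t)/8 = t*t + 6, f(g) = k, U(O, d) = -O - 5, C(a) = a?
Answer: -524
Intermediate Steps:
U(O, d) = -5 - O
k = -1/4 (k = (-3/4)/3 = (-3*1/4)/3 = (1/3)*(-3/4) = -1/4 ≈ -0.25000)
f(g) = -1/4
P(t) = 48 + 8*t**2 (P(t) = 8*(t*t + 6) = 8*(t**2 + 6) = 8*(6 + t**2) = 48 + 8*t**2)
(-2*0 + f(U(3, -1)))*P(-16) = (-2*0 - 1/4)*(48 + 8*(-16)**2) = (0 - 1/4)*(48 + 8*256) = -(48 + 2048)/4 = -1/4*2096 = -524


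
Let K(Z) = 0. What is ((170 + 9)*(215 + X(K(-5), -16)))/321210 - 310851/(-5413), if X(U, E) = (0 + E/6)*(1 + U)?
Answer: 300162555629/5216129190 ≈ 57.545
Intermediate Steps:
X(U, E) = E*(1 + U)/6 (X(U, E) = (0 + E*(⅙))*(1 + U) = (0 + E/6)*(1 + U) = (E/6)*(1 + U) = E*(1 + U)/6)
((170 + 9)*(215 + X(K(-5), -16)))/321210 - 310851/(-5413) = ((170 + 9)*(215 + (⅙)*(-16)*(1 + 0)))/321210 - 310851/(-5413) = (179*(215 + (⅙)*(-16)*1))*(1/321210) - 310851*(-1/5413) = (179*(215 - 8/3))*(1/321210) + 310851/5413 = (179*(637/3))*(1/321210) + 310851/5413 = (114023/3)*(1/321210) + 310851/5413 = 114023/963630 + 310851/5413 = 300162555629/5216129190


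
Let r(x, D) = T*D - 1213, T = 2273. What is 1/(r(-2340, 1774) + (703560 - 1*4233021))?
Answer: 1/501628 ≈ 1.9935e-6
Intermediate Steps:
r(x, D) = -1213 + 2273*D (r(x, D) = 2273*D - 1213 = -1213 + 2273*D)
1/(r(-2340, 1774) + (703560 - 1*4233021)) = 1/((-1213 + 2273*1774) + (703560 - 1*4233021)) = 1/((-1213 + 4032302) + (703560 - 4233021)) = 1/(4031089 - 3529461) = 1/501628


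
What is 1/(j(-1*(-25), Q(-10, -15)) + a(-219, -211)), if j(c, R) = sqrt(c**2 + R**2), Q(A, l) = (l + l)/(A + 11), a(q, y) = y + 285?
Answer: 74/3951 - 5*sqrt(61)/3951 ≈ 0.0088456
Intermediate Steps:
a(q, y) = 285 + y
Q(A, l) = 2*l/(11 + A) (Q(A, l) = (2*l)/(11 + A) = 2*l/(11 + A))
j(c, R) = sqrt(R**2 + c**2)
1/(j(-1*(-25), Q(-10, -15)) + a(-219, -211)) = 1/(sqrt((2*(-15)/(11 - 10))**2 + (-1*(-25))**2) + (285 - 211)) = 1/(sqrt((2*(-15)/1)**2 + 25**2) + 74) = 1/(sqrt((2*(-15)*1)**2 + 625) + 74) = 1/(sqrt((-30)**2 + 625) + 74) = 1/(sqrt(900 + 625) + 74) = 1/(sqrt(1525) + 74) = 1/(5*sqrt(61) + 74) = 1/(74 + 5*sqrt(61))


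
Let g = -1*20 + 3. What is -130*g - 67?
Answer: 2143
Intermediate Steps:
g = -17 (g = -20 + 3 = -17)
-130*g - 67 = -130*(-17) - 67 = 2210 - 67 = 2143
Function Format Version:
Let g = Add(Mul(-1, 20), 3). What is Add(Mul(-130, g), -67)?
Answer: 2143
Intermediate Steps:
g = -17 (g = Add(-20, 3) = -17)
Add(Mul(-130, g), -67) = Add(Mul(-130, -17), -67) = Add(2210, -67) = 2143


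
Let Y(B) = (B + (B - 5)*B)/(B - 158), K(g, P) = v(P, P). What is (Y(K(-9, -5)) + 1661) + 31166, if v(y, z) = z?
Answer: 5350756/163 ≈ 32827.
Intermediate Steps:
K(g, P) = P
Y(B) = (B + B*(-5 + B))/(-158 + B) (Y(B) = (B + (-5 + B)*B)/(-158 + B) = (B + B*(-5 + B))/(-158 + B))
(Y(K(-9, -5)) + 1661) + 31166 = (-5*(-4 - 5)/(-158 - 5) + 1661) + 31166 = (-5*(-9)/(-163) + 1661) + 31166 = (-5*(-1/163)*(-9) + 1661) + 31166 = (-45/163 + 1661) + 31166 = 270698/163 + 31166 = 5350756/163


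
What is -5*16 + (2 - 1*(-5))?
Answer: -73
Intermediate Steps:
-5*16 + (2 - 1*(-5)) = -80 + (2 + 5) = -80 + 7 = -73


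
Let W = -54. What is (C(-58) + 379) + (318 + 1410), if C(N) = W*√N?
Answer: 2107 - 54*I*√58 ≈ 2107.0 - 411.25*I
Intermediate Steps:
C(N) = -54*√N
(C(-58) + 379) + (318 + 1410) = (-54*I*√58 + 379) + (318 + 1410) = (-54*I*√58 + 379) + 1728 = (379 - 54*I*√58) + 1728 = 2107 - 54*I*√58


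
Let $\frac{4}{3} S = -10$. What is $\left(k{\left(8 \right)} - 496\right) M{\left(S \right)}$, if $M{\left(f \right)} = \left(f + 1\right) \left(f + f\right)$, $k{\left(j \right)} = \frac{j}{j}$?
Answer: $- \frac{96525}{2} \approx -48263.0$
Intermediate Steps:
$S = - \frac{15}{2}$ ($S = \frac{3}{4} \left(-10\right) = - \frac{15}{2} \approx -7.5$)
$k{\left(j \right)} = 1$
$M{\left(f \right)} = 2 f \left(1 + f\right)$ ($M{\left(f \right)} = \left(1 + f\right) 2 f = 2 f \left(1 + f\right)$)
$\left(k{\left(8 \right)} - 496\right) M{\left(S \right)} = \left(1 - 496\right) 2 \left(- \frac{15}{2}\right) \left(1 - \frac{15}{2}\right) = - 495 \cdot 2 \left(- \frac{15}{2}\right) \left(- \frac{13}{2}\right) = \left(-495\right) \frac{195}{2} = - \frac{96525}{2}$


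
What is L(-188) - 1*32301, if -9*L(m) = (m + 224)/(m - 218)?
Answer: -6557101/203 ≈ -32301.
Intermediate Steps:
L(m) = -(224 + m)/(9*(-218 + m)) (L(m) = -(m + 224)/(9*(m - 218)) = -(224 + m)/(9*(-218 + m)))
L(-188) - 1*32301 = (-224 - 1*(-188))/(9*(-218 - 188)) - 1*32301 = (⅑)*(-224 + 188)/(-406) - 32301 = (⅑)*(-1/406)*(-36) - 32301 = 2/203 - 32301 = -6557101/203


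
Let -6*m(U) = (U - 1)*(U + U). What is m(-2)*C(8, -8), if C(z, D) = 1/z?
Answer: -¼ ≈ -0.25000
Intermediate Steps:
m(U) = -U*(-1 + U)/3 (m(U) = -(U - 1)*(U + U)/6 = -(-1 + U)*2*U/6 = -U*(-1 + U)/3)
m(-2)*C(8, -8) = ((⅓)*(-2)*(1 - 1*(-2)))/8 = ((⅓)*(-2)*(1 + 2))*(⅛) = ((⅓)*(-2)*3)*(⅛) = -2*⅛ = -¼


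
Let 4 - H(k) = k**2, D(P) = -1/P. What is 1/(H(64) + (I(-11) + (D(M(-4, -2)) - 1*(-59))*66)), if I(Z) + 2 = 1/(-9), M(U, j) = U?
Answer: -18/3305 ≈ -0.0054463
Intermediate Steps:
I(Z) = -19/9 (I(Z) = -2 + 1/(-9) = -2 - 1/9 = -19/9)
H(k) = 4 - k**2
1/(H(64) + (I(-11) + (D(M(-4, -2)) - 1*(-59))*66)) = 1/((4 - 1*64**2) + (-19/9 + (-1/(-4) - 1*(-59))*66)) = 1/((4 - 1*4096) + (-19/9 + (-1*(-1/4) + 59)*66)) = 1/((4 - 4096) + (-19/9 + (1/4 + 59)*66)) = 1/(-4092 + (-19/9 + (237/4)*66)) = 1/(-4092 + (-19/9 + 7821/2)) = 1/(-4092 + 70351/18) = 1/(-3305/18) = -18/3305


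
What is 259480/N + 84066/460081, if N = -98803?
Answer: -111075844882/45457383043 ≈ -2.4435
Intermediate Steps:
259480/N + 84066/460081 = 259480/(-98803) + 84066/460081 = 259480*(-1/98803) + 84066*(1/460081) = -259480/98803 + 84066/460081 = -111075844882/45457383043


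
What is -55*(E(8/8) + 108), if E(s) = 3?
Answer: -6105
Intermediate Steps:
-55*(E(8/8) + 108) = -55*(3 + 108) = -55*111 = -6105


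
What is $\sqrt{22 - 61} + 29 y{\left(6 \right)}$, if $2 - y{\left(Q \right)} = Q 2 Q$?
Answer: $-2030 + i \sqrt{39} \approx -2030.0 + 6.245 i$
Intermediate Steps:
$y{\left(Q \right)} = 2 - 2 Q^{2}$ ($y{\left(Q \right)} = 2 - Q 2 Q = 2 - 2 Q Q = 2 - 2 Q^{2}$)
$\sqrt{22 - 61} + 29 y{\left(6 \right)} = \sqrt{22 - 61} + 29 \left(2 - 2 \cdot 6^{2}\right) = \sqrt{-39} + 29 \left(2 - 72\right) = i \sqrt{39} + 29 \left(2 - 72\right) = i \sqrt{39} + 29 \left(-70\right) = i \sqrt{39} - 2030 = -2030 + i \sqrt{39}$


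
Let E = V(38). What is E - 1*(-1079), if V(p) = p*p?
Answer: 2523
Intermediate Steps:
V(p) = p²
E = 1444 (E = 38² = 1444)
E - 1*(-1079) = 1444 - 1*(-1079) = 1444 + 1079 = 2523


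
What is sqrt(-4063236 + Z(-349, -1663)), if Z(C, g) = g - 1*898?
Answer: I*sqrt(4065797) ≈ 2016.4*I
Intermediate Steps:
Z(C, g) = -898 + g (Z(C, g) = g - 898 = -898 + g)
sqrt(-4063236 + Z(-349, -1663)) = sqrt(-4063236 + (-898 - 1663)) = sqrt(-4063236 - 2561) = sqrt(-4065797) = I*sqrt(4065797)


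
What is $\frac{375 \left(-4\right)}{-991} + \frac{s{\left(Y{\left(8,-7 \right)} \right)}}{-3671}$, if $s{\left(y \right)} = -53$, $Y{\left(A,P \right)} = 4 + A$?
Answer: $\frac{5559023}{3637961} \approx 1.5281$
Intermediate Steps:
$\frac{375 \left(-4\right)}{-991} + \frac{s{\left(Y{\left(8,-7 \right)} \right)}}{-3671} = \frac{375 \left(-4\right)}{-991} - \frac{53}{-3671} = \left(-1500\right) \left(- \frac{1}{991}\right) - - \frac{53}{3671} = \frac{1500}{991} + \frac{53}{3671} = \frac{5559023}{3637961}$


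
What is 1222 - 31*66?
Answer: -824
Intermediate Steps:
1222 - 31*66 = 1222 - 2046 = -824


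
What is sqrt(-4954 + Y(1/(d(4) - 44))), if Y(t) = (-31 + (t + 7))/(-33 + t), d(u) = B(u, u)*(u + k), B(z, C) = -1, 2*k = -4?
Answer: I*sqrt(233244651)/217 ≈ 70.38*I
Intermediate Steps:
k = -2 (k = (1/2)*(-4) = -2)
d(u) = 2 - u (d(u) = -(u - 2) = -(-2 + u) = 2 - u)
Y(t) = (-24 + t)/(-33 + t) (Y(t) = (-31 + (7 + t))/(-33 + t) = (-24 + t)/(-33 + t))
sqrt(-4954 + Y(1/(d(4) - 44))) = sqrt(-4954 + (-24 + 1/((2 - 1*4) - 44))/(-33 + 1/((2 - 1*4) - 44))) = sqrt(-4954 + (-24 + 1/((2 - 4) - 44))/(-33 + 1/((2 - 4) - 44))) = sqrt(-4954 + (-24 + 1/(-2 - 44))/(-33 + 1/(-2 - 44))) = sqrt(-4954 + (-24 + 1/(-46))/(-33 + 1/(-46))) = sqrt(-4954 + (-24 - 1/46)/(-33 - 1/46)) = sqrt(-4954 - 1105/46/(-1519/46)) = sqrt(-4954 - 46/1519*(-1105/46)) = sqrt(-4954 + 1105/1519) = sqrt(-7524021/1519) = I*sqrt(233244651)/217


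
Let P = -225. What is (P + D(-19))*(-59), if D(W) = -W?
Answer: 12154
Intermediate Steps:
(P + D(-19))*(-59) = (-225 - 1*(-19))*(-59) = (-225 + 19)*(-59) = -206*(-59) = 12154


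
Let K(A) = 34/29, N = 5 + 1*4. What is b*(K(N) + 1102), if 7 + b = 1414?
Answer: 45012744/29 ≈ 1.5522e+6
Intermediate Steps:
b = 1407 (b = -7 + 1414 = 1407)
N = 9 (N = 5 + 4 = 9)
K(A) = 34/29 (K(A) = 34*(1/29) = 34/29)
b*(K(N) + 1102) = 1407*(34/29 + 1102) = 1407*(31992/29) = 45012744/29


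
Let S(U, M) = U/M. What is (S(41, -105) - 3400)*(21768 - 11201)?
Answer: -3772852247/105 ≈ -3.5932e+7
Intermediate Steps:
(S(41, -105) - 3400)*(21768 - 11201) = (41/(-105) - 3400)*(21768 - 11201) = (41*(-1/105) - 3400)*10567 = (-41/105 - 3400)*10567 = -357041/105*10567 = -3772852247/105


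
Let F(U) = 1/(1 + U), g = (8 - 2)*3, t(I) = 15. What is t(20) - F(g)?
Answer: 284/19 ≈ 14.947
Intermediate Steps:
g = 18 (g = 6*3 = 18)
t(20) - F(g) = 15 - 1/(1 + 18) = 15 - 1/19 = 284/19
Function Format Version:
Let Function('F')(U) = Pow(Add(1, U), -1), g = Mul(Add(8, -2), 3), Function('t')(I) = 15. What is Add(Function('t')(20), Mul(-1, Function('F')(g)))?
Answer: Rational(284, 19) ≈ 14.947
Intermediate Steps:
g = 18 (g = Mul(6, 3) = 18)
Add(Function('t')(20), Mul(-1, Function('F')(g))) = Add(15, Mul(-1, Pow(Add(1, 18), -1))) = Add(15, Mul(-1, Pow(19, -1))) = Add(15, Mul(-1, Rational(1, 19))) = Add(15, Rational(-1, 19)) = Rational(284, 19)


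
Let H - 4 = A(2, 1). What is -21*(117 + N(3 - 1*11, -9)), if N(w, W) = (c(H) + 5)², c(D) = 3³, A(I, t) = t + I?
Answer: -23961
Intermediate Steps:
A(I, t) = I + t
H = 7 (H = 4 + (2 + 1) = 4 + 3 = 7)
c(D) = 27
N(w, W) = 1024 (N(w, W) = (27 + 5)² = 32² = 1024)
-21*(117 + N(3 - 1*11, -9)) = -21*(117 + 1024) = -21*1141 = -23961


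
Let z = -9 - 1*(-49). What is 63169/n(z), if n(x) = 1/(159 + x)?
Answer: 12570631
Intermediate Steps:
z = 40 (z = -9 + 49 = 40)
63169/n(z) = 63169/(1/(159 + 40)) = 63169/(1/199) = 63169*199 = 12570631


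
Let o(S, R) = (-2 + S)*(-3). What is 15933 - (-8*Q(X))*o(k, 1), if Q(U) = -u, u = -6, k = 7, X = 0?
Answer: 15213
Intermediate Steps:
o(S, R) = 6 - 3*S
Q(U) = 6 (Q(U) = -1*(-6) = 6)
15933 - (-8*Q(X))*o(k, 1) = 15933 - (-8*6)*(6 - 3*7) = 15933 - (-48)*(6 - 21) = 15933 - (-48)*(-15) = 15933 - 1*720 = 15933 - 720 = 15213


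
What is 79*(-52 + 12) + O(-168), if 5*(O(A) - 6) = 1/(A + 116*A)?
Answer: -309975121/98280 ≈ -3154.0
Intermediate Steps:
O(A) = 6 + 1/(585*A) (O(A) = 6 + 1/(5*(A + 116*A)) = 6 + 1/(5*((117*A))) = 6 + (1/(117*A))/5 = 6 + 1/(585*A))
79*(-52 + 12) + O(-168) = 79*(-52 + 12) + (6 + (1/585)/(-168)) = 79*(-40) + (6 + (1/585)*(-1/168)) = -3160 + (6 - 1/98280) = -3160 + 589679/98280 = -309975121/98280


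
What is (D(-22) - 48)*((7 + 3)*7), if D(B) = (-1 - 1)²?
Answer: -3080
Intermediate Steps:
D(B) = 4 (D(B) = (-2)² = 4)
(D(-22) - 48)*((7 + 3)*7) = (4 - 48)*((7 + 3)*7) = -440*7 = -44*70 = -3080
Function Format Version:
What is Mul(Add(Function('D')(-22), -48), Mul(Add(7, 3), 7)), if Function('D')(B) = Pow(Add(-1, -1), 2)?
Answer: -3080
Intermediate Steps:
Function('D')(B) = 4 (Function('D')(B) = Pow(-2, 2) = 4)
Mul(Add(Function('D')(-22), -48), Mul(Add(7, 3), 7)) = Mul(Add(4, -48), Mul(Add(7, 3), 7)) = Mul(-44, Mul(10, 7)) = Mul(-44, 70) = -3080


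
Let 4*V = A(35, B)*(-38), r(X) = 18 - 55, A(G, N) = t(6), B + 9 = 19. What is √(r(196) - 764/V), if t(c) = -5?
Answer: 41*I*√285/95 ≈ 7.2859*I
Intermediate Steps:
B = 10 (B = -9 + 19 = 10)
A(G, N) = -5
r(X) = -37
V = 95/2 (V = (-5*(-38))/4 = (¼)*190 = 95/2 ≈ 47.500)
√(r(196) - 764/V) = √(-37 - 764/95/2) = √(-37 - 764*2/95) = √(-37 - 1528/95) = √(-5043/95) = 41*I*√285/95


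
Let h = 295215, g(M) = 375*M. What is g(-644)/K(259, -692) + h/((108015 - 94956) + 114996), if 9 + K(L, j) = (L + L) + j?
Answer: 688429041/520757 ≈ 1322.0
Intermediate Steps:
K(L, j) = -9 + j + 2*L (K(L, j) = -9 + ((L + L) + j) = -9 + (2*L + j) = -9 + (j + 2*L) = -9 + j + 2*L)
g(-644)/K(259, -692) + h/((108015 - 94956) + 114996) = (375*(-644))/(-9 - 692 + 2*259) + 295215/((108015 - 94956) + 114996) = -241500/(-9 - 692 + 518) + 295215/(13059 + 114996) = -241500/(-183) + 295215/128055 = -241500*(-1/183) + 295215*(1/128055) = 80500/61 + 19681/8537 = 688429041/520757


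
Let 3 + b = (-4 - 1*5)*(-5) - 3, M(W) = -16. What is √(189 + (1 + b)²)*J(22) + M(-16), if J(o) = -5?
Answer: -16 - 5*√1789 ≈ -227.48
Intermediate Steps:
b = 39 (b = -3 + ((-4 - 1*5)*(-5) - 3) = -3 + ((-4 - 5)*(-5) - 3) = -3 + (-9*(-5) - 3) = -3 + (45 - 3) = -3 + 42 = 39)
√(189 + (1 + b)²)*J(22) + M(-16) = √(189 + (1 + 39)²)*(-5) - 16 = √(189 + 40²)*(-5) - 16 = √(189 + 1600)*(-5) - 16 = √1789*(-5) - 16 = -5*√1789 - 16 = -16 - 5*√1789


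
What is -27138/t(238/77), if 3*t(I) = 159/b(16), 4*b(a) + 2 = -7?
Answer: 122121/106 ≈ 1152.1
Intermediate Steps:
b(a) = -9/4 (b(a) = -½ + (¼)*(-7) = -½ - 7/4 = -9/4)
t(I) = -212/9 (t(I) = (159/(-9/4))/3 = (159*(-4/9))/3 = (⅓)*(-212/3) = -212/9)
-27138/t(238/77) = -27138/(-212/9) = -27138*(-9/212) = 122121/106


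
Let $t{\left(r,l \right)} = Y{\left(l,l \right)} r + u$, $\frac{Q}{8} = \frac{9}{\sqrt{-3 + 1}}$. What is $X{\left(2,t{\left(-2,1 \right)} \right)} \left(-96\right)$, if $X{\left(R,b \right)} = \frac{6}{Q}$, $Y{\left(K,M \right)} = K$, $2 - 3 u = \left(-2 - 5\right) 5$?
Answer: $- 8 i \sqrt{2} \approx - 11.314 i$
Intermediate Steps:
$u = \frac{37}{3}$ ($u = \frac{2}{3} - \frac{\left(-2 - 5\right) 5}{3} = \frac{2}{3} - \frac{\left(-7\right) 5}{3} = \frac{2}{3} - - \frac{35}{3} = \frac{2}{3} + \frac{35}{3} = \frac{37}{3} \approx 12.333$)
$Q = - 36 i \sqrt{2}$ ($Q = 8 \frac{9}{\sqrt{-3 + 1}} = 8 \frac{9}{\sqrt{-2}} = 8 \frac{9}{i \sqrt{2}} = 8 \cdot 9 \left(- \frac{i \sqrt{2}}{2}\right) = 8 \left(- \frac{9 i \sqrt{2}}{2}\right) = - 36 i \sqrt{2} \approx - 50.912 i$)
$t{\left(r,l \right)} = \frac{37}{3} + l r$ ($t{\left(r,l \right)} = l r + \frac{37}{3} = \frac{37}{3} + l r$)
$X{\left(R,b \right)} = \frac{i \sqrt{2}}{12}$ ($X{\left(R,b \right)} = \frac{6}{\left(-36\right) i \sqrt{2}} = 6 \frac{i \sqrt{2}}{72} = \frac{i \sqrt{2}}{12}$)
$X{\left(2,t{\left(-2,1 \right)} \right)} \left(-96\right) = \frac{i \sqrt{2}}{12} \left(-96\right) = - 8 i \sqrt{2}$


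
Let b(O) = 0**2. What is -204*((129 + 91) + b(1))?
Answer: -44880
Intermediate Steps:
b(O) = 0
-204*((129 + 91) + b(1)) = -204*((129 + 91) + 0) = -204*(220 + 0) = -204*220 = -44880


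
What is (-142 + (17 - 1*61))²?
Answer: 34596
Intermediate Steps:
(-142 + (17 - 1*61))² = (-142 + (17 - 61))² = (-142 - 44)² = (-186)² = 34596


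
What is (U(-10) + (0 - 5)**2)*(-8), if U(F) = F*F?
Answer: -1000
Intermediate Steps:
U(F) = F**2
(U(-10) + (0 - 5)**2)*(-8) = ((-10)**2 + (0 - 5)**2)*(-8) = (100 + (-5)**2)*(-8) = (100 + 25)*(-8) = 125*(-8) = -1000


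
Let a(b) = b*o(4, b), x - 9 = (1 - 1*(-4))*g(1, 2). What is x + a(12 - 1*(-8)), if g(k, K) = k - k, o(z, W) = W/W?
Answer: 29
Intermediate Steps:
o(z, W) = 1
g(k, K) = 0
x = 9 (x = 9 + (1 - 1*(-4))*0 = 9 + (1 + 4)*0 = 9 + 5*0 = 9 + 0 = 9)
a(b) = b (a(b) = b*1 = b)
x + a(12 - 1*(-8)) = 9 + (12 - 1*(-8)) = 9 + (12 + 8) = 9 + 20 = 29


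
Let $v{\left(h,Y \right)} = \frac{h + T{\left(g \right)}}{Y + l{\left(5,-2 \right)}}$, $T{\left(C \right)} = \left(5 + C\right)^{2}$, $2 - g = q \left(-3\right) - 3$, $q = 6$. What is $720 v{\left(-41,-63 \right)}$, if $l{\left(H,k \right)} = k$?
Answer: $- \frac{106992}{13} \approx -8230.2$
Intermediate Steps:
$g = 23$ ($g = 2 - \left(6 \left(-3\right) - 3\right) = 2 - \left(-18 - 3\right) = 2 - -21 = 2 + 21 = 23$)
$v{\left(h,Y \right)} = \frac{784 + h}{-2 + Y}$ ($v{\left(h,Y \right)} = \frac{h + \left(5 + 23\right)^{2}}{Y - 2} = \frac{h + 28^{2}}{-2 + Y} = \frac{h + 784}{-2 + Y} = \frac{784 + h}{-2 + Y}$)
$720 v{\left(-41,-63 \right)} = 720 \frac{784 - 41}{-2 - 63} = 720 \frac{1}{-65} \cdot 743 = 720 \left(\left(- \frac{1}{65}\right) 743\right) = 720 \left(- \frac{743}{65}\right) = - \frac{106992}{13}$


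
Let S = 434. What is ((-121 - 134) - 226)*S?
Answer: -208754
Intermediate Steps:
((-121 - 134) - 226)*S = ((-121 - 134) - 226)*434 = (-255 - 226)*434 = -481*434 = -208754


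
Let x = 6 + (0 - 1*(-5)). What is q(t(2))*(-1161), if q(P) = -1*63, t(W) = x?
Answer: 73143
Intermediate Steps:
x = 11 (x = 6 + (0 + 5) = 6 + 5 = 11)
t(W) = 11
q(P) = -63
q(t(2))*(-1161) = -63*(-1161) = 73143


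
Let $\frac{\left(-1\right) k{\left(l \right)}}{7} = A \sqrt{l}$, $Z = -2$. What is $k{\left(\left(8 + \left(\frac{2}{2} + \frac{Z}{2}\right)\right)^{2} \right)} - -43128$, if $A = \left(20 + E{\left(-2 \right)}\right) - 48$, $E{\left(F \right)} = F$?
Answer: $44808$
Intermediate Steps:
$A = -30$ ($A = \left(20 - 2\right) - 48 = 18 - 48 = -30$)
$k{\left(l \right)} = 210 \sqrt{l}$ ($k{\left(l \right)} = - 7 \left(- 30 \sqrt{l}\right) = 210 \sqrt{l}$)
$k{\left(\left(8 + \left(\frac{2}{2} + \frac{Z}{2}\right)\right)^{2} \right)} - -43128 = 210 \sqrt{\left(8 + \left(\frac{2}{2} - \frac{2}{2}\right)\right)^{2}} - -43128 = 210 \sqrt{\left(8 + \left(2 \cdot \frac{1}{2} - 1\right)\right)^{2}} + 43128 = 210 \sqrt{\left(8 + \left(1 - 1\right)\right)^{2}} + 43128 = 210 \sqrt{\left(8 + 0\right)^{2}} + 43128 = 210 \sqrt{8^{2}} + 43128 = 210 \sqrt{64} + 43128 = 210 \cdot 8 + 43128 = 1680 + 43128 = 44808$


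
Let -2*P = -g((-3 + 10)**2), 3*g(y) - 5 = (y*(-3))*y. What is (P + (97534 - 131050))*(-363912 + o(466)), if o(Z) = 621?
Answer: 12611889259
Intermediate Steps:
g(y) = 5/3 - y**2 (g(y) = 5/3 + ((y*(-3))*y)/3 = 5/3 + ((-3*y)*y)/3 = 5/3 + (-3*y**2)/3 = 5/3 - y**2)
P = -3599/3 (P = -(-1)*(5/3 - ((-3 + 10)**2)**2)/2 = -(-1)*(5/3 - (7**2)**2)/2 = -(-1)*(5/3 - 1*49**2)/2 = -(-1)*(5/3 - 1*2401)/2 = -(-1)*(5/3 - 2401)/2 = -(-1)*(-7198)/(2*3) = -1/2*7198/3 = -3599/3 ≈ -1199.7)
(P + (97534 - 131050))*(-363912 + o(466)) = (-3599/3 + (97534 - 131050))*(-363912 + 621) = (-3599/3 - 33516)*(-363291) = -104147/3*(-363291) = 12611889259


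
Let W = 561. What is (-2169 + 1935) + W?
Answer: 327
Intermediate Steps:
(-2169 + 1935) + W = (-2169 + 1935) + 561 = -234 + 561 = 327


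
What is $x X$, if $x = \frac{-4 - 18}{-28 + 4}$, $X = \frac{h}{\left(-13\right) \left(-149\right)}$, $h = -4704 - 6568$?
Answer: $- \frac{30998}{5811} \approx -5.3344$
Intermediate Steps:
$h = -11272$ ($h = -4704 - 6568 = -11272$)
$X = - \frac{11272}{1937}$ ($X = - \frac{11272}{\left(-13\right) \left(-149\right)} = - \frac{11272}{1937} \approx -5.8193$)
$x = \frac{11}{12}$ ($x = \frac{-4 - 18}{-24} = \left(-22\right) \left(- \frac{1}{24}\right) = \frac{11}{12} \approx 0.91667$)
$x X = \frac{11}{12} \left(- \frac{11272}{1937}\right) = - \frac{30998}{5811}$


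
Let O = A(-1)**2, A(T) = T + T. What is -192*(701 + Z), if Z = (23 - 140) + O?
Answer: -112896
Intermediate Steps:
A(T) = 2*T
O = 4 (O = (2*(-1))**2 = (-2)**2 = 4)
Z = -113 (Z = (23 - 140) + 4 = -117 + 4 = -113)
-192*(701 + Z) = -192*(701 - 113) = -192*588 = -112896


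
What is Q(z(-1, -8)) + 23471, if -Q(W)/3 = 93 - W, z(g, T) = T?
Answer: 23168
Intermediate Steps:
Q(W) = -279 + 3*W (Q(W) = -3*(93 - W) = -279 + 3*W)
Q(z(-1, -8)) + 23471 = (-279 + 3*(-8)) + 23471 = (-279 - 24) + 23471 = -303 + 23471 = 23168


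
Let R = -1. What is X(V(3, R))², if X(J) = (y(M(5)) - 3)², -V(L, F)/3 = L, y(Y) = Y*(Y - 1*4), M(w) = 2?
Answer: 2401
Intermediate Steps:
y(Y) = Y*(-4 + Y) (y(Y) = Y*(Y - 4) = Y*(-4 + Y))
V(L, F) = -3*L
X(J) = 49 (X(J) = (2*(-4 + 2) - 3)² = (2*(-2) - 3)² = (-4 - 3)² = (-7)² = 49)
X(V(3, R))² = 49² = 2401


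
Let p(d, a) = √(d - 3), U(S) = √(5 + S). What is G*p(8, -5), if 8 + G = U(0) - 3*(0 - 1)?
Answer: 5 - 5*√5 ≈ -6.1803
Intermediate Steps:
p(d, a) = √(-3 + d)
G = -5 + √5 (G = -8 + (√(5 + 0) - 3*(0 - 1)) = -8 + (√5 - 3*(-1)) = -8 + (√5 - 1*(-3)) = -8 + (√5 + 3) = -8 + (3 + √5) = -5 + √5 ≈ -2.7639)
G*p(8, -5) = (-5 + √5)*√(-3 + 8) = (-5 + √5)*√5 = √5*(-5 + √5)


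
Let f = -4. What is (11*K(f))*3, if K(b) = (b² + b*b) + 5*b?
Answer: 396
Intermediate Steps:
K(b) = 2*b² + 5*b (K(b) = (b² + b²) + 5*b = 2*b² + 5*b)
(11*K(f))*3 = (11*(-4*(5 + 2*(-4))))*3 = (11*(-4*(5 - 8)))*3 = (11*(-4*(-3)))*3 = (11*12)*3 = 132*3 = 396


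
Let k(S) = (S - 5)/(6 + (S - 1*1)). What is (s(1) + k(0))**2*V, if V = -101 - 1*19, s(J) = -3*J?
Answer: -1920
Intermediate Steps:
k(S) = (-5 + S)/(5 + S) (k(S) = (-5 + S)/(6 + (S - 1)) = (-5 + S)/(6 + (-1 + S)) = (-5 + S)/(5 + S))
V = -120 (V = -101 - 19 = -120)
(s(1) + k(0))**2*V = (-3*1 + (-5 + 0)/(5 + 0))**2*(-120) = (-3 - 5/5)**2*(-120) = (-3 + (1/5)*(-5))**2*(-120) = (-3 - 1)**2*(-120) = (-4)**2*(-120) = 16*(-120) = -1920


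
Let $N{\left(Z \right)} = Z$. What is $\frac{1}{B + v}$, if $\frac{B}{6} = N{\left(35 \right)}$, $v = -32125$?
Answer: $- \frac{1}{31915} \approx -3.1333 \cdot 10^{-5}$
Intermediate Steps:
$B = 210$ ($B = 6 \cdot 35 = 210$)
$\frac{1}{B + v} = \frac{1}{210 - 32125} = \frac{1}{-31915} = - \frac{1}{31915}$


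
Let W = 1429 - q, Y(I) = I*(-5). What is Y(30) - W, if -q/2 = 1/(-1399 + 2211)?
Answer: -641075/406 ≈ -1579.0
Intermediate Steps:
Y(I) = -5*I
q = -1/406 (q = -2/(-1399 + 2211) = -2/812 = -2*1/812 = -1/406 ≈ -0.0024631)
W = 580175/406 (W = 1429 - 1*(-1/406) = 1429 + 1/406 = 580175/406 ≈ 1429.0)
Y(30) - W = -5*30 - 1*580175/406 = -150 - 580175/406 = -641075/406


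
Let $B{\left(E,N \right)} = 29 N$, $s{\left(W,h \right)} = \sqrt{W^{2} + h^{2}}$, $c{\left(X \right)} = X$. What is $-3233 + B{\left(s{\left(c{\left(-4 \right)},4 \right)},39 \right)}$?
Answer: $-2102$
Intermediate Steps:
$-3233 + B{\left(s{\left(c{\left(-4 \right)},4 \right)},39 \right)} = -3233 + 29 \cdot 39 = -3233 + 1131 = -2102$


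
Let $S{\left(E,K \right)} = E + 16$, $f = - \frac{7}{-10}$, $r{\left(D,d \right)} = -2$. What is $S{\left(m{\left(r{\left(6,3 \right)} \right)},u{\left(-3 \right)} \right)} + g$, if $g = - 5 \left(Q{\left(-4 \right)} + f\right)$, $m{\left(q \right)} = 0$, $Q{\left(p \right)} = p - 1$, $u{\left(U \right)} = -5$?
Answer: $\frac{75}{2} \approx 37.5$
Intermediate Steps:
$f = \frac{7}{10}$ ($f = \left(-7\right) \left(- \frac{1}{10}\right) = \frac{7}{10} \approx 0.7$)
$Q{\left(p \right)} = -1 + p$ ($Q{\left(p \right)} = p - 1 = -1 + p$)
$S{\left(E,K \right)} = 16 + E$
$g = \frac{43}{2}$ ($g = - 5 \left(\left(-1 - 4\right) + \frac{7}{10}\right) = - 5 \left(-5 + \frac{7}{10}\right) = \left(-5\right) \left(- \frac{43}{10}\right) = \frac{43}{2} \approx 21.5$)
$S{\left(m{\left(r{\left(6,3 \right)} \right)},u{\left(-3 \right)} \right)} + g = \left(16 + 0\right) + \frac{43}{2} = 16 + \frac{43}{2} = \frac{75}{2}$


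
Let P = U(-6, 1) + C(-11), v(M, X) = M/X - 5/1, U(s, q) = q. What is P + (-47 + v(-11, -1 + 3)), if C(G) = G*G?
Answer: 129/2 ≈ 64.500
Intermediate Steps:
C(G) = G**2
v(M, X) = -5 + M/X (v(M, X) = M/X - 5*1 = M/X - 5 = -5 + M/X)
P = 122 (P = 1 + (-11)**2 = 1 + 121 = 122)
P + (-47 + v(-11, -1 + 3)) = 122 + (-47 + (-5 - 11/(-1 + 3))) = 122 + (-47 + (-5 - 11/2)) = 122 + (-47 - 21/2) = 122 - 115/2 = 129/2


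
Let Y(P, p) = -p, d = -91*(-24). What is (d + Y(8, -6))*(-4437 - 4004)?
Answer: -18485790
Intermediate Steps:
d = 2184
(d + Y(8, -6))*(-4437 - 4004) = (2184 - 1*(-6))*(-4437 - 4004) = (2184 + 6)*(-8441) = 2190*(-8441) = -18485790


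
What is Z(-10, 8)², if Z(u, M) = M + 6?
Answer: 196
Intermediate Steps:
Z(u, M) = 6 + M
Z(-10, 8)² = (6 + 8)² = 14² = 196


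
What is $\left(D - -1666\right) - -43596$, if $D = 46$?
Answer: $45308$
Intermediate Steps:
$\left(D - -1666\right) - -43596 = \left(46 - -1666\right) - -43596 = \left(46 + 1666\right) + 43596 = 1712 + 43596 = 45308$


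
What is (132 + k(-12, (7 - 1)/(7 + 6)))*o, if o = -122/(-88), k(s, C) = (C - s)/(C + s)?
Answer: 199653/1100 ≈ 181.50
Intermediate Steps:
k(s, C) = (C - s)/(C + s)
o = 61/44 (o = -122*(-1/88) = 61/44 ≈ 1.3864)
(132 + k(-12, (7 - 1)/(7 + 6)))*o = (132 + ((7 - 1)/(7 + 6) - 1*(-12))/((7 - 1)/(7 + 6) - 12))*(61/44) = (132 + (6/13 + 12)/(6/13 - 12))*(61/44) = (132 + (162/13)/(-150/13))*(61/44) = (132 - 13/150*162/13)*(61/44) = (132 - 27/25)*(61/44) = (3273/25)*(61/44) = 199653/1100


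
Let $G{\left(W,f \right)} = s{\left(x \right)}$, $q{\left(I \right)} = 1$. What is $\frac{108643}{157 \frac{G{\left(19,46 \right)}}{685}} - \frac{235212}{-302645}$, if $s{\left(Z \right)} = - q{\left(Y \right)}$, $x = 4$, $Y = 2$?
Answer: $- \frac{22522941675191}{47515265} \approx -4.7402 \cdot 10^{5}$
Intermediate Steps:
$s{\left(Z \right)} = -1$ ($s{\left(Z \right)} = \left(-1\right) 1 = -1$)
$G{\left(W,f \right)} = -1$
$\frac{108643}{157 \frac{G{\left(19,46 \right)}}{685}} - \frac{235212}{-302645} = \frac{108643}{157 \left(- \frac{1}{685}\right)} - \frac{235212}{-302645} = \frac{108643}{157 \left(\left(-1\right) \frac{1}{685}\right)} - - \frac{235212}{302645} = \frac{108643}{157 \left(- \frac{1}{685}\right)} + \frac{235212}{302645} = \frac{108643}{- \frac{157}{685}} + \frac{235212}{302645} = 108643 \left(- \frac{685}{157}\right) + \frac{235212}{302645} = - \frac{74420455}{157} + \frac{235212}{302645} = - \frac{22522941675191}{47515265}$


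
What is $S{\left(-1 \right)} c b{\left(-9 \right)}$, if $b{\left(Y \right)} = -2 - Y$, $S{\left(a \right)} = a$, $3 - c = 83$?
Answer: $560$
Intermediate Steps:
$c = -80$ ($c = 3 - 83 = -80$)
$S{\left(-1 \right)} c b{\left(-9 \right)} = \left(-1\right) \left(-80\right) \left(-2 - -9\right) = 80 \left(-2 + 9\right) = 80 \cdot 7 = 560$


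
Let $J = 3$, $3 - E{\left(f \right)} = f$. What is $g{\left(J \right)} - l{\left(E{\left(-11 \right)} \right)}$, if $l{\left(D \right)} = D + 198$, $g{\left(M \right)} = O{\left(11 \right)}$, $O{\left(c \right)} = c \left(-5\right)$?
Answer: $-267$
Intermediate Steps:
$E{\left(f \right)} = 3 - f$
$O{\left(c \right)} = - 5 c$
$g{\left(M \right)} = -55$ ($g{\left(M \right)} = \left(-5\right) 11 = -55$)
$l{\left(D \right)} = 198 + D$
$g{\left(J \right)} - l{\left(E{\left(-11 \right)} \right)} = -55 - \left(198 + \left(3 - -11\right)\right) = -55 - \left(198 + \left(3 + 11\right)\right) = -55 - \left(198 + 14\right) = -55 - 212 = -267$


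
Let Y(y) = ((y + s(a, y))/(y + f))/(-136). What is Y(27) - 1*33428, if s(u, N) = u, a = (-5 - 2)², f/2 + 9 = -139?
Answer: -305732469/9146 ≈ -33428.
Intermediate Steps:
f = -296 (f = -18 + 2*(-139) = -18 - 278 = -296)
a = 49 (a = (-7)² = 49)
Y(y) = -(49 + y)/(136*(-296 + y)) (Y(y) = ((y + 49)/(y - 296))/(-136) = ((49 + y)/(-296 + y))*(-1/136) = -(49 + y)/(136*(-296 + y)))
Y(27) - 1*33428 = (-49 - 1*27)/(136*(-296 + 27)) - 1*33428 = (1/136)*(-49 - 27)/(-269) - 33428 = (1/136)*(-1/269)*(-76) - 33428 = 19/9146 - 33428 = -305732469/9146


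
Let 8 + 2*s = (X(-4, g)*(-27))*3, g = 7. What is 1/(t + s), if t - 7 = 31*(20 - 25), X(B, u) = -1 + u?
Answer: -1/395 ≈ -0.0025316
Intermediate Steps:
s = -247 (s = -4 + (((-1 + 7)*(-27))*3)/2 = -4 + ((6*(-27))*3)/2 = -4 + (-162*3)/2 = -4 + (½)*(-486) = -4 - 243 = -247)
t = -148 (t = 7 + 31*(20 - 25) = 7 + 31*(-5) = 7 - 155 = -148)
1/(t + s) = 1/(-148 - 247) = 1/(-395) = -1/395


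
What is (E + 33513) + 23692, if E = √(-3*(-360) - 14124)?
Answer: 57205 + 2*I*√3261 ≈ 57205.0 + 114.21*I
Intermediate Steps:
E = 2*I*√3261 (E = √(1080 - 14124) = √(-13044) = 2*I*√3261 ≈ 114.21*I)
(E + 33513) + 23692 = (2*I*√3261 + 33513) + 23692 = (33513 + 2*I*√3261) + 23692 = 57205 + 2*I*√3261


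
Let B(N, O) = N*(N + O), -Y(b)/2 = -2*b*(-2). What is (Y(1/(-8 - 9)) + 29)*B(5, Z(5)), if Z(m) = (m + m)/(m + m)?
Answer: 15030/17 ≈ 884.12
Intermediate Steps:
Z(m) = 1 (Z(m) = (2*m)/((2*m)) = (2*m)*(1/(2*m)) = 1)
Y(b) = -8*b (Y(b) = -2*(-2*b)*(-2) = -8*b)
(Y(1/(-8 - 9)) + 29)*B(5, Z(5)) = (-8/(-8 - 9) + 29)*(5*(5 + 1)) = (-8/(-17) + 29)*(5*6) = (-8*(-1/17) + 29)*30 = (8/17 + 29)*30 = (501/17)*30 = 15030/17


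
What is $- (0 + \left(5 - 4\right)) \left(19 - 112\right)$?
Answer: $93$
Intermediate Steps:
$- (0 + \left(5 - 4\right)) \left(19 - 112\right) = - (0 + \left(5 - 4\right)) \left(-93\right) = - (0 + 1) \left(-93\right) = \left(-1\right) 1 \left(-93\right) = \left(-1\right) \left(-93\right) = 93$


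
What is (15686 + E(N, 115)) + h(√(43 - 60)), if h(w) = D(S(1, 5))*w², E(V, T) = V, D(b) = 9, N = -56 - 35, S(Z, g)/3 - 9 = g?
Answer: 15442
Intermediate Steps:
S(Z, g) = 27 + 3*g
N = -91
h(w) = 9*w²
(15686 + E(N, 115)) + h(√(43 - 60)) = (15686 - 91) + 9*(√(43 - 60))² = 15595 + 9*(√(-17))² = 15595 + 9*(I*√17)² = 15595 + 9*(-17) = 15595 - 153 = 15442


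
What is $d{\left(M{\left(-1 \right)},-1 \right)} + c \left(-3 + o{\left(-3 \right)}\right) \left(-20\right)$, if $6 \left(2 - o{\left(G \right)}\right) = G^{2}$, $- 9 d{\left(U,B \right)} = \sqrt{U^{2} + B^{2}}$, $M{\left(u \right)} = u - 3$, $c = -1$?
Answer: $-50 - \frac{\sqrt{17}}{9} \approx -50.458$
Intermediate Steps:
$M{\left(u \right)} = -3 + u$
$d{\left(U,B \right)} = - \frac{\sqrt{B^{2} + U^{2}}}{9}$ ($d{\left(U,B \right)} = - \frac{\sqrt{U^{2} + B^{2}}}{9} = - \frac{\sqrt{B^{2} + U^{2}}}{9}$)
$o{\left(G \right)} = 2 - \frac{G^{2}}{6}$
$d{\left(M{\left(-1 \right)},-1 \right)} + c \left(-3 + o{\left(-3 \right)}\right) \left(-20\right) = - \frac{\sqrt{\left(-1\right)^{2} + \left(-3 - 1\right)^{2}}}{9} + - (-3 + \left(2 - \frac{\left(-3\right)^{2}}{6}\right)) \left(-20\right) = - \frac{\sqrt{1 + \left(-4\right)^{2}}}{9} + - (-3 + \left(2 - \frac{3}{2}\right)) \left(-20\right) = - \frac{\sqrt{1 + 16}}{9} + - (-3 + \left(2 - \frac{3}{2}\right)) \left(-20\right) = - \frac{\sqrt{17}}{9} + - (-3 + \frac{1}{2}) \left(-20\right) = - \frac{\sqrt{17}}{9} + \left(-1\right) \left(- \frac{5}{2}\right) \left(-20\right) = - \frac{\sqrt{17}}{9} + \frac{5}{2} \left(-20\right) = - \frac{\sqrt{17}}{9} - 50 = -50 - \frac{\sqrt{17}}{9}$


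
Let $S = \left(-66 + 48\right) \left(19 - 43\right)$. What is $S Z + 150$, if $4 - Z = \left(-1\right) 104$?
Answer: $46806$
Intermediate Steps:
$Z = 108$ ($Z = 4 - \left(-1\right) 104 = 4 - -104 = 4 + 104 = 108$)
$S = 432$ ($S = \left(-18\right) \left(-24\right) = 432$)
$S Z + 150 = 432 \cdot 108 + 150 = 46656 + 150 = 46806$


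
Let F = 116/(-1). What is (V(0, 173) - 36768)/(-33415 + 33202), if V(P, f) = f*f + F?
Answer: 6955/213 ≈ 32.653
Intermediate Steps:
F = -116 (F = 116*(-1) = -116)
V(P, f) = -116 + f**2 (V(P, f) = f*f - 116 = f**2 - 116 = -116 + f**2)
(V(0, 173) - 36768)/(-33415 + 33202) = ((-116 + 173**2) - 36768)/(-33415 + 33202) = ((-116 + 29929) - 36768)/(-213) = (29813 - 36768)*(-1/213) = -6955*(-1/213) = 6955/213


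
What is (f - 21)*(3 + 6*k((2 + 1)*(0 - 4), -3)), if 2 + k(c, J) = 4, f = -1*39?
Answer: -900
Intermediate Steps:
f = -39
k(c, J) = 2 (k(c, J) = -2 + 4 = 2)
(f - 21)*(3 + 6*k((2 + 1)*(0 - 4), -3)) = (-39 - 21)*(3 + 6*2) = -60*(3 + 12) = -60*15 = -900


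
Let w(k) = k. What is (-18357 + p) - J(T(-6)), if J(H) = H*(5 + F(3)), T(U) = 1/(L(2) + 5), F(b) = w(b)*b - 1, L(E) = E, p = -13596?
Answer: -223684/7 ≈ -31955.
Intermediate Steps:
F(b) = -1 + b² (F(b) = b*b - 1 = b² - 1 = -1 + b²)
T(U) = ⅐ (T(U) = 1/(2 + 5) = 1/7 = ⅐)
J(H) = 13*H (J(H) = H*(5 + (-1 + 3²)) = H*(5 + (-1 + 9)) = H*(5 + 8) = H*13 = 13*H)
(-18357 + p) - J(T(-6)) = (-18357 - 13596) - 13/7 = -31953 - 1*13/7 = -31953 - 13/7 = -223684/7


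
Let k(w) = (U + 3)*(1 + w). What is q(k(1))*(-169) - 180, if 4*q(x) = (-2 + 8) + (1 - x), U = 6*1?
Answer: 1139/4 ≈ 284.75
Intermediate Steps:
U = 6
k(w) = 9 + 9*w (k(w) = (6 + 3)*(1 + w) = 9*(1 + w) = 9 + 9*w)
q(x) = 7/4 - x/4 (q(x) = ((-2 + 8) + (1 - x))/4 = (6 + (1 - x))/4 = (7 - x)/4 = 7/4 - x/4)
q(k(1))*(-169) - 180 = (7/4 - (9 + 9*1)/4)*(-169) - 180 = (7/4 - (9 + 9)/4)*(-169) - 180 = (7/4 - ¼*18)*(-169) - 180 = (7/4 - 9/2)*(-169) - 180 = -11/4*(-169) - 180 = 1859/4 - 180 = 1139/4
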